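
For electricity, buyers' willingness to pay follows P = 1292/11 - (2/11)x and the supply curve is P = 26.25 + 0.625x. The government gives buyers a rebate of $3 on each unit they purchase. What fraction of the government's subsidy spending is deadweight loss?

Pre-subsidy: 1292/11 - (2/11)x = 26.25 + 0.625x gives x* = 8026/71 and P* = 6880/71.
With the rebate, buyers effectively pay Pb = Ps − 3, where Ps is the price sellers receive.
On the curves, Pb = 1292/11 - (2/11)x and Ps = 26.25 + 0.625x; the wedge Ps − Pb = 3 gives 26.25 + 0.625x − (1292/11 - (2/11)x) = 3, so x' = 8290/71.
Then Pb = 1292/11 − (2/11)·(8290/71) = 6832/71 and Ps = 26.25 + 0.625·(8290/71) = 7045/71.
ΔCS = ½(8026/71 + 8290/71)(6880/71 − 6832/71) = 391584/5041; ΔPS = ½(8026/71 + 8290/71)(7045/71 − 6880/71) = 1346070/5041.
Government spending = 3 × 8290/71 = 24870/71.
DWL = ½ × 3 × (8290/71 − 8026/71) = 396/71; fraction = (396/71) / (24870/71) = 66/4145.

DWL / government spending = 66/4145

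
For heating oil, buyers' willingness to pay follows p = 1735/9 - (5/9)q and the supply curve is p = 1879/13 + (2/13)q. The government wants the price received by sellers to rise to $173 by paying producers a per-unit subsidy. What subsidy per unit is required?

Required subsidy s = $83 per unit

At a seller price of 173, quantity supplied is -939.5 + 6.5·173 = 185.
Buyers absorb 185 only when they pay pb = 1735/9 − (5/9)·185 = 90.
s = ps − pb = 173 − 90 = 83.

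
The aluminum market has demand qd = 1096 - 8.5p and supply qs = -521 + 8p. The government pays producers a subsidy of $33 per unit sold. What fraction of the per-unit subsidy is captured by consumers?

Consumer share = 16/33

Pre-subsidy: 1096 - 8.5p = -521 + 8p gives p* = 98, q* = 263.
With the subsidy, sellers receive ps = pb + 33 for each unit, where pb is the price buyers pay.
Supply in terms of pb becomes qs = -521 + 8(pb + 33) = -257 + 8pb. Setting this equal to demand: 1096 - 8.5pb = -257 + 8pb, so pb = 82.
Sellers receive ps = 82 + 33 = 115; q' = 1096 − 8.5·82 = 399.
Buyers' price falls by p* − pb = 98 − 82 = 16; sellers' price rises by ps − p* = 115 − 98 = 17.
So consumers capture 16/33 = 16/33 of each unit of subsidy.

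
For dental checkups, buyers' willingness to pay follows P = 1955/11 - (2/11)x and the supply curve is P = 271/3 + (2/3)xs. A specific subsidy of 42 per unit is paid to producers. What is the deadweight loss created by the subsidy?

Pre-subsidy: 1955/11 - (2/11)x = 271/3 + (2/3)x gives x* = 103 and P* = 159.
With the subsidy, sellers receive Ps = Pb + 42 for each unit, where Pb is the price buyers pay.
On the curves, Pb = 1955/11 - (2/11)x and Ps = 271/3 + (2/3)x; the wedge Ps − Pb = 42 gives 271/3 + (2/3)x − (1955/11 - (2/11)x) = 42, so x' = 152.5.
Then Pb = 1955/11 − (2/11)·152.5 = 150 and Ps = 271/3 + (2/3)·152.5 = 192.
The subsidy expands output by 152.5 − 103 = 49.5 past the efficient level; on those units the gap between marginal cost and willingness to pay runs from 0 up to 42.
DWL = ½ × 42 × 49.5 = 1039.5.

Deadweight loss = 1039.5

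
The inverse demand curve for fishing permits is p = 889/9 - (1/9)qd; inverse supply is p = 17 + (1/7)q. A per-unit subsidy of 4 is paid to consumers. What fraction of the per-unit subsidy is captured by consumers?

Pre-subsidy: 889/9 - (1/9)q = 17 + (1/7)q gives q* = 322 and p* = 63.
With the rebate, buyers effectively pay pb = ps − 4, where ps is the price sellers receive.
On the curves, pb = 889/9 - (1/9)q and ps = 17 + (1/7)q; the wedge ps − pb = 4 gives 17 + (1/7)q − (889/9 - (1/9)q) = 4, so q' = 337.75.
Then pb = 889/9 − (1/9)·337.75 = 61.25 and ps = 17 + (1/7)·337.75 = 65.25.
Buyers' price falls by p* − pb = 63 − 61.25 = 1.75; sellers' price rises by ps − p* = 65.25 − 63 = 2.25.
So consumers capture 1.75/4 = 0.4375 of each unit of subsidy.

Consumer share = 0.4375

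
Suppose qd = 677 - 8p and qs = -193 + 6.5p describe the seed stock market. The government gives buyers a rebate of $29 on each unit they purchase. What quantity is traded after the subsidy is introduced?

Pre-subsidy: 677 - 8p = -193 + 6.5p gives p* = 60, q* = 197.
With the rebate, buyers effectively pay pb = ps − 29, where ps is the price sellers receive.
Demand in terms of ps becomes qd = 677 − 8(ps − 29) = 909 - 8ps. Setting this equal to supply: 909 - 8ps = -193 + 6.5ps, so ps = 76.
Buyers pay pb = 76 − 29 = 47; q' = -193 + 6.5·76 = 301.

q' = 301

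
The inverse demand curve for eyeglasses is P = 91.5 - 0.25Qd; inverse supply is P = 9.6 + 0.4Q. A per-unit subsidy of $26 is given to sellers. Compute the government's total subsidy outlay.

Pre-subsidy: 91.5 - 0.25Q = 9.6 + 0.4Q gives Q* = 126 and P* = 60.
With the subsidy, sellers receive Ps = Pb + 26 for each unit, where Pb is the price buyers pay.
On the curves, Pb = 91.5 - 0.25Q and Ps = 9.6 + 0.4Q; the wedge Ps − Pb = 26 gives 9.6 + 0.4Q − (91.5 - 0.25Q) = 26, so Q' = 166.
Then Pb = 91.5 − 0.25·166 = 50 and Ps = 9.6 + 0.4·166 = 76.
Government outlay = subsidy × quantity = 26 × 166 = 4316.

Government cost = $4316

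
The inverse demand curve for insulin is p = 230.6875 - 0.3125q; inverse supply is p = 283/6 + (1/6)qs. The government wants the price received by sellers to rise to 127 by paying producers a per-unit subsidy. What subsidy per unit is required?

At a seller price of 127, quantity supplied is -283 + 6·127 = 479.
Buyers absorb 479 only when they pay pb = 230.6875 − 0.3125·479 = 81.
s = ps − pb = 127 − 81 = 46.

Required subsidy s = 46 per unit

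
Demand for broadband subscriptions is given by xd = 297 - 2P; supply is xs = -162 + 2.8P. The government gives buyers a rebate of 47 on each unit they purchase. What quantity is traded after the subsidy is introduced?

x' = 1927/12

Pre-subsidy: 297 - 2P = -162 + 2.8P gives P* = 95.625, x* = 105.75.
With the rebate, buyers effectively pay Pb = Ps − 47, where Ps is the price sellers receive.
Demand in terms of Ps becomes xd = 297 − 2(Ps − 47) = 391 - 2Ps. Setting this equal to supply: 391 - 2Ps = -162 + 2.8Ps, so Ps = 2765/24.
Buyers pay Pb = 2765/24 − 47 = 1637/24; x' = -162 + 2.8·(2765/24) = 1927/12.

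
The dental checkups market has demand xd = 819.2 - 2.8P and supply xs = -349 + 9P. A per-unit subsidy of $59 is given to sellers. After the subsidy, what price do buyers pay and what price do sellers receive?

Pre-subsidy: 819.2 - 2.8P = -349 + 9P gives P* = 99, x* = 542.
With the subsidy, sellers receive Ps = Pb + 59 for each unit, where Pb is the price buyers pay.
Supply in terms of Pb becomes xs = -349 + 9(Pb + 59) = 182 + 9Pb. Setting this equal to demand: 819.2 - 2.8Pb = 182 + 9Pb, so Pb = 54.
Sellers receive Ps = 54 + 59 = 113; x' = 819.2 − 2.8·54 = 668.

Buyers pay $54; sellers receive $113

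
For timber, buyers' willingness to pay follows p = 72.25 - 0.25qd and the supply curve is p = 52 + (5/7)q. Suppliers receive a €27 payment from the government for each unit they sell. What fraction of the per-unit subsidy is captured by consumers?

Pre-subsidy: 72.25 - 0.25q = 52 + (5/7)q gives q* = 21 and p* = 67.
With the subsidy, sellers receive ps = pb + 27 for each unit, where pb is the price buyers pay.
On the curves, pb = 72.25 - 0.25q and ps = 52 + (5/7)q; the wedge ps − pb = 27 gives 52 + (5/7)q − (72.25 - 0.25q) = 27, so q' = 49.
Then pb = 72.25 − 0.25·49 = 60 and ps = 52 + (5/7)·49 = 87.
Buyers' price falls by p* − pb = 67 − 60 = 7; sellers' price rises by ps − p* = 87 − 67 = 20.
So consumers capture 7/27 = 7/27 of each unit of subsidy.

Consumer share = 7/27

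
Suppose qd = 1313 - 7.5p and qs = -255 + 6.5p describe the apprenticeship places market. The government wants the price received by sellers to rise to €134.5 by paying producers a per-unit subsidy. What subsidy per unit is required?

At a seller price of 134.5, quantity supplied is -255 + 6.5·134.5 = 619.25.
Buyers absorb 619.25 only when they pay pb with 1313 − 7.5·pb = 619.25, i.e. pb = 92.5.
s = ps − pb = 134.5 − 92.5 = 42.

Required subsidy s = €42 per unit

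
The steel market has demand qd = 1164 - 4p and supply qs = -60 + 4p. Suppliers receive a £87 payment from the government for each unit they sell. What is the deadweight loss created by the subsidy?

Deadweight loss = £7569

Pre-subsidy: 1164 - 4p = -60 + 4p gives p* = 153, q* = 552.
With the subsidy, sellers receive ps = pb + 87 for each unit, where pb is the price buyers pay.
Supply in terms of pb becomes qs = -60 + 4(pb + 87) = 288 + 4pb. Setting this equal to demand: 1164 - 4pb = 288 + 4pb, so pb = 109.5.
Sellers receive ps = 109.5 + 87 = 196.5; q' = 1164 − 4·109.5 = 726.
The subsidy expands output by 726 − 552 = 174 past the efficient level; on those units the gap between marginal cost and willingness to pay runs from 0 up to 87.
DWL = ½ × 87 × 174 = 7569.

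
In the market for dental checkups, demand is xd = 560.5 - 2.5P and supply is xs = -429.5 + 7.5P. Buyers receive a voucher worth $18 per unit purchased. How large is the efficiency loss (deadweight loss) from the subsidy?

Deadweight loss = $303.75

Pre-subsidy: 560.5 - 2.5P = -429.5 + 7.5P gives P* = 99, x* = 313.
With the rebate, buyers effectively pay Pb = Ps − 18, where Ps is the price sellers receive.
Demand in terms of Ps becomes xd = 560.5 − 2.5(Ps − 18) = 605.5 - 2.5Ps. Setting this equal to supply: 605.5 - 2.5Ps = -429.5 + 7.5Ps, so Ps = 103.5.
Buyers pay Pb = 103.5 − 18 = 85.5; x' = -429.5 + 7.5·103.5 = 346.75.
The subsidy expands output by 346.75 − 313 = 33.75 past the efficient level; on those units the gap between marginal cost and willingness to pay runs from 0 up to 18.
DWL = ½ × 18 × 33.75 = 303.75.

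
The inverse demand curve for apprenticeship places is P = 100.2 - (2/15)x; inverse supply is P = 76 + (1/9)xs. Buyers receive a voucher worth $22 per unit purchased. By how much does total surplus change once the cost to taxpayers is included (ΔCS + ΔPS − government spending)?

Pre-subsidy: 100.2 - (2/15)x = 76 + (1/9)x gives x* = 99 and P* = 87.
With the rebate, buyers effectively pay Pb = Ps − 22, where Ps is the price sellers receive.
On the curves, Pb = 100.2 - (2/15)x and Ps = 76 + (1/9)x; the wedge Ps − Pb = 22 gives 76 + (1/9)x − (100.2 - (2/15)x) = 22, so x' = 189.
Then Pb = 100.2 − (2/15)·189 = 75 and Ps = 76 + (1/9)·189 = 97.
ΔCS = ½(99 + 189)(87 − 75) = 1728; ΔPS = ½(99 + 189)(97 − 87) = 1440.
Government spending = 22 × 189 = 4158.
Net change = 1728 + 1440 − 4158 = -990. The loss equals the DWL triangle ½·22·90.

Net change in total surplus = -$990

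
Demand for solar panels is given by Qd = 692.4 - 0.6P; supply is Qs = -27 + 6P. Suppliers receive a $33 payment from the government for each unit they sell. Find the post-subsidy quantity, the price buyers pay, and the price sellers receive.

Q' = 645; buyers pay $79; sellers receive $112

Pre-subsidy: 692.4 - 0.6P = -27 + 6P gives P* = 109, Q* = 627.
With the subsidy, sellers receive Ps = Pb + 33 for each unit, where Pb is the price buyers pay.
Supply in terms of Pb becomes Qs = -27 + 6(Pb + 33) = 171 + 6Pb. Setting this equal to demand: 692.4 - 0.6Pb = 171 + 6Pb, so Pb = 79.
Sellers receive Ps = 79 + 33 = 112; Q' = 692.4 − 0.6·79 = 645.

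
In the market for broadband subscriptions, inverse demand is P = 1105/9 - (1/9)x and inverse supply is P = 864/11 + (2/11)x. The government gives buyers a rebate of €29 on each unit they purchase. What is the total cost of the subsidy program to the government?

Pre-subsidy: 1105/9 - (1/9)x = 864/11 + (2/11)x gives x* = 151 and P* = 106.
With the rebate, buyers effectively pay Pb = Ps − 29, where Ps is the price sellers receive.
On the curves, Pb = 1105/9 - (1/9)x and Ps = 864/11 + (2/11)x; the wedge Ps − Pb = 29 gives 864/11 + (2/11)x − (1105/9 - (1/9)x) = 29, so x' = 250.
Then Pb = 1105/9 − (1/9)·250 = 95 and Ps = 864/11 + (2/11)·250 = 124.
Government outlay = subsidy × quantity = 29 × 250 = 7250.

Government cost = €7250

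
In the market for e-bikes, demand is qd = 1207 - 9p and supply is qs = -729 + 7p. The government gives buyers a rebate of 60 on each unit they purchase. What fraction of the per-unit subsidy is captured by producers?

Producer share = 0.5625

Pre-subsidy: 1207 - 9p = -729 + 7p gives p* = 121, q* = 118.
With the rebate, buyers effectively pay pb = ps − 60, where ps is the price sellers receive.
Demand in terms of ps becomes qd = 1207 − 9(ps − 60) = 1747 - 9ps. Setting this equal to supply: 1747 - 9ps = -729 + 7ps, so ps = 154.75.
Buyers pay pb = 154.75 − 60 = 94.75; q' = -729 + 7·154.75 = 354.25.
Buyers' price falls by p* − pb = 121 − 94.75 = 26.25; sellers' price rises by ps − p* = 154.75 − 121 = 33.75.
So producers capture 33.75/60 = 0.5625 of each unit of subsidy.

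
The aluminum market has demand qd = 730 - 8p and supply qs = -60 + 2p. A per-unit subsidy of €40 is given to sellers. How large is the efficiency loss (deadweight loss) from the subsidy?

Deadweight loss = €1280

Pre-subsidy: 730 - 8p = -60 + 2p gives p* = 79, q* = 98.
With the subsidy, sellers receive ps = pb + 40 for each unit, where pb is the price buyers pay.
Supply in terms of pb becomes qs = -60 + 2(pb + 40) = 20 + 2pb. Setting this equal to demand: 730 - 8pb = 20 + 2pb, so pb = 71.
Sellers receive ps = 71 + 40 = 111; q' = 730 − 8·71 = 162.
The subsidy expands output by 162 − 98 = 64 past the efficient level; on those units the gap between marginal cost and willingness to pay runs from 0 up to 40.
DWL = ½ × 40 × 64 = 1280.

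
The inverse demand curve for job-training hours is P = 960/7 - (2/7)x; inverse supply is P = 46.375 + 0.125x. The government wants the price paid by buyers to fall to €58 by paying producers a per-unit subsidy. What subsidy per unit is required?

Required subsidy s = €23 per unit

At a buyer price of 58, quantity demanded is 480 − 3.5·58 = 277.
Sellers supply 277 only when they receive Ps = 46.375 + 0.125·277 = 81.
s = Ps − Pb = 81 − 58 = 23.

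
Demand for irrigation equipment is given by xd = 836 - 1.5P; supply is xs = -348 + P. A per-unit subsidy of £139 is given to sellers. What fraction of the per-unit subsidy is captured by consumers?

Consumer share = 0.4

Pre-subsidy: 836 - 1.5P = -348 + P gives P* = 473.6, x* = 125.6.
With the subsidy, sellers receive Ps = Pb + 139 for each unit, where Pb is the price buyers pay.
Supply in terms of Pb becomes xs = -348 + 1(Pb + 139) = -209 + Pb. Setting this equal to demand: 836 - 1.5Pb = -209 + Pb, so Pb = 418.
Sellers receive Ps = 418 + 139 = 557; x' = 836 − 1.5·418 = 209.
Buyers' price falls by P* − Pb = 473.6 − 418 = 55.6; sellers' price rises by Ps − P* = 557 − 473.6 = 83.4.
So consumers capture 55.6/139 = 0.4 of each unit of subsidy.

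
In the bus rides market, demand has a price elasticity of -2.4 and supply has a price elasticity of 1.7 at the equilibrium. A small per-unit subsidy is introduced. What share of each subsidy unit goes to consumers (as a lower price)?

Consumer share = 17/41

For a small subsidy around the equilibrium, the benefit split depends on the relative slopes, which at a point are proportional to the elasticities.
Buyer share = εs/(εs + |εd|) = 1.7/(1.7 + 2.4) = 17/41; seller share = |εd|/(εs + |εd|) = 24/41.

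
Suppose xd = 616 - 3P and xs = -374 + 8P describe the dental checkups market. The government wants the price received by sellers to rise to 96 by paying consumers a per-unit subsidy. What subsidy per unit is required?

Required subsidy s = 22 per unit

At a seller price of 96, quantity supplied is -374 + 8·96 = 394.
Buyers absorb 394 only when they pay Pb with 616 − 3·Pb = 394, i.e. Pb = 74.
s = Ps − Pb = 96 − 74 = 22.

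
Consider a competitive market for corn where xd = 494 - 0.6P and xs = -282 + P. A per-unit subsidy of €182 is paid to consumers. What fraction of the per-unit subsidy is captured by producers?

Pre-subsidy: 494 - 0.6P = -282 + P gives P* = 485, x* = 203.
With the rebate, buyers effectively pay Pb = Ps − 182, where Ps is the price sellers receive.
Demand in terms of Ps becomes xd = 494 − 0.6(Ps − 182) = 603.2 - 0.6Ps. Setting this equal to supply: 603.2 - 0.6Ps = -282 + Ps, so Ps = 553.25.
Buyers pay Pb = 553.25 − 182 = 371.25; x' = -282 + 1·553.25 = 271.25.
Buyers' price falls by P* − Pb = 485 − 371.25 = 113.75; sellers' price rises by Ps − P* = 553.25 − 485 = 68.25.
So producers capture 68.25/182 = 0.375 of each unit of subsidy.

Producer share = 0.375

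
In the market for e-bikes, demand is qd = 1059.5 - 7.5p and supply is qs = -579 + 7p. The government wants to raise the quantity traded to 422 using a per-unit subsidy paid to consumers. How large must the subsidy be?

At q = 422, invert demand for the buyer price: pb = (1059.5 − 422)/7.5 = 85; invert supply for the seller price: ps = (422 − (-579))/7 = 143.
The subsidy must fill the gap: s = ps − pb = 143 − 85 = 58.

Required subsidy s = 58 per unit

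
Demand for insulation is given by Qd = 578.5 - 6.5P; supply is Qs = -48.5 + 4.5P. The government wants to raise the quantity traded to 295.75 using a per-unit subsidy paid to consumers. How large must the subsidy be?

At Q = 295.75, invert demand for the buyer price: Pb = (578.5 − 295.75)/6.5 = 43.5; invert supply for the seller price: Ps = (295.75 − (-48.5))/4.5 = 76.5.
The subsidy must fill the gap: s = Ps − Pb = 76.5 − 43.5 = 33.

Required subsidy s = 33 per unit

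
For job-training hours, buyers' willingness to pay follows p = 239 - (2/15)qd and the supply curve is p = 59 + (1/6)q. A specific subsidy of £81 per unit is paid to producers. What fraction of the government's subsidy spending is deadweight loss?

DWL / government spending = 9/58

Pre-subsidy: 239 - (2/15)q = 59 + (1/6)q gives q* = 600 and p* = 159.
With the subsidy, sellers receive ps = pb + 81 for each unit, where pb is the price buyers pay.
On the curves, pb = 239 - (2/15)q and ps = 59 + (1/6)q; the wedge ps − pb = 81 gives 59 + (1/6)q − (239 - (2/15)q) = 81, so q' = 870.
Then pb = 239 − (2/15)·870 = 123 and ps = 59 + (1/6)·870 = 204.
ΔCS = ½(600 + 870)(159 − 123) = 26460; ΔPS = ½(600 + 870)(204 − 159) = 33075.
Government spending = 81 × 870 = 70470.
DWL = ½ × 81 × (870 − 600) = 10935; fraction = 10935 / 70470 = 9/58.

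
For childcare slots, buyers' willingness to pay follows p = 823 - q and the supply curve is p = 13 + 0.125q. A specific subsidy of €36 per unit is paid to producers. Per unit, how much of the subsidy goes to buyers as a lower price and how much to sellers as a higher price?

Pre-subsidy: 823 - q = 13 + 0.125q gives q* = 720 and p* = 103.
With the subsidy, sellers receive ps = pb + 36 for each unit, where pb is the price buyers pay.
On the curves, pb = 823 - q and ps = 13 + 0.125q; the wedge ps − pb = 36 gives 13 + 0.125q − (823 - q) = 36, so q' = 752.
Then pb = 823 − 1·752 = 71 and ps = 13 + 0.125·752 = 107.
Buyers' price falls by p* − pb = 103 − 71 = 32; sellers' price rises by ps − p* = 107 − 103 = 4.

Buyers gain €32 per unit; sellers gain €4 per unit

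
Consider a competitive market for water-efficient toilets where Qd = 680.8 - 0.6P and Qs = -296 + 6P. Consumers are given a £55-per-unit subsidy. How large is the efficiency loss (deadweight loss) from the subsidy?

Deadweight loss = £825

Pre-subsidy: 680.8 - 0.6P = -296 + 6P gives P* = 148, Q* = 592.
With the rebate, buyers effectively pay Pb = Ps − 55, where Ps is the price sellers receive.
Demand in terms of Ps becomes Qd = 680.8 − 0.6(Ps − 55) = 713.8 - 0.6Ps. Setting this equal to supply: 713.8 - 0.6Ps = -296 + 6Ps, so Ps = 153.
Buyers pay Pb = 153 − 55 = 98; Q' = -296 + 6·153 = 622.
The subsidy expands output by 622 − 592 = 30 past the efficient level; on those units the gap between marginal cost and willingness to pay runs from 0 up to 55.
DWL = ½ × 55 × 30 = 825.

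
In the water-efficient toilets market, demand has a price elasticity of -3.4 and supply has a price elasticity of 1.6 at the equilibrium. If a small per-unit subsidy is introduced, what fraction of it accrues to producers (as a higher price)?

Producer share = 0.68

For a small subsidy around the equilibrium, the benefit split depends on the relative slopes, which at a point are proportional to the elasticities.
Buyer share = εs/(εs + |εd|) = 1.6/(1.6 + 3.4) = 0.32; seller share = |εd|/(εs + |εd|) = 0.68.
So producers capture 0.68 of the subsidy.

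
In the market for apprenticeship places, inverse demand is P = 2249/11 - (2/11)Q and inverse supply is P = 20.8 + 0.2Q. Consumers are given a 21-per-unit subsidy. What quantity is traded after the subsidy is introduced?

Pre-subsidy: 2249/11 - (2/11)Q = 20.8 + 0.2Q gives Q* = 481 and P* = 117.
With the rebate, buyers effectively pay Pb = Ps − 21, where Ps is the price sellers receive.
On the curves, Pb = 2249/11 - (2/11)Q and Ps = 20.8 + 0.2Q; the wedge Ps − Pb = 21 gives 20.8 + 0.2Q − (2249/11 - (2/11)Q) = 21, so Q' = 536.
Then Pb = 2249/11 − (2/11)·536 = 107 and Ps = 20.8 + 0.2·536 = 128.

Q' = 536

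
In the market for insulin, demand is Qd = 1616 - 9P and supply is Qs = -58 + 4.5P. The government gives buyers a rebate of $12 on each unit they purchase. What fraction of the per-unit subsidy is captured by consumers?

Pre-subsidy: 1616 - 9P = -58 + 4.5P gives P* = 124, Q* = 500.
With the rebate, buyers effectively pay Pb = Ps − 12, where Ps is the price sellers receive.
Demand in terms of Ps becomes Qd = 1616 − 9(Ps − 12) = 1724 - 9Ps. Setting this equal to supply: 1724 - 9Ps = -58 + 4.5Ps, so Ps = 132.
Buyers pay Pb = 132 − 12 = 120; Q' = -58 + 4.5·132 = 536.
Buyers' price falls by P* − Pb = 124 − 120 = 4; sellers' price rises by Ps − P* = 132 − 124 = 8.
So consumers capture 4/12 = 1/3 of each unit of subsidy.

Consumer share = 1/3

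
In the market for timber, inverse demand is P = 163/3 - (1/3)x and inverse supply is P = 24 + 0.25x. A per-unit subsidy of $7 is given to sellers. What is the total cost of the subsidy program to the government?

Government cost = $448

Pre-subsidy: 163/3 - (1/3)x = 24 + 0.25x gives x* = 52 and P* = 37.
With the subsidy, sellers receive Ps = Pb + 7 for each unit, where Pb is the price buyers pay.
On the curves, Pb = 163/3 - (1/3)x and Ps = 24 + 0.25x; the wedge Ps − Pb = 7 gives 24 + 0.25x − (163/3 - (1/3)x) = 7, so x' = 64.
Then Pb = 163/3 − (1/3)·64 = 33 and Ps = 24 + 0.25·64 = 40.
Government outlay = subsidy × quantity = 7 × 64 = 448.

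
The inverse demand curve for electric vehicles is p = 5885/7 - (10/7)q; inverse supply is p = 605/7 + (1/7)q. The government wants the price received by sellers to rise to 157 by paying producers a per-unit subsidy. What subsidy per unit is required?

At a seller price of 157, quantity supplied is -605 + 7·157 = 494.
Buyers absorb 494 only when they pay pb = 5885/7 − (10/7)·494 = 135.
s = ps − pb = 157 − 135 = 22.

Required subsidy s = 22 per unit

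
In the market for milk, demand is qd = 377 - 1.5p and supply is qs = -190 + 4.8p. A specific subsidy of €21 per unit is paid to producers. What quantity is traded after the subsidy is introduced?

q' = 266

Pre-subsidy: 377 - 1.5p = -190 + 4.8p gives p* = 90, q* = 242.
With the subsidy, sellers receive ps = pb + 21 for each unit, where pb is the price buyers pay.
Supply in terms of pb becomes qs = -190 + 4.8(pb + 21) = -89.2 + 4.8pb. Setting this equal to demand: 377 - 1.5pb = -89.2 + 4.8pb, so pb = 74.
Sellers receive ps = 74 + 21 = 95; q' = 377 − 1.5·74 = 266.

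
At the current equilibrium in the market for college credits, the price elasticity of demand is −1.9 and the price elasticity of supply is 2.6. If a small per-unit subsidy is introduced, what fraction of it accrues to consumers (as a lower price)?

Consumer share = 26/45

For a small subsidy around the equilibrium, the benefit split depends on the relative slopes, which at a point are proportional to the elasticities.
Buyer share = εs/(εs + |εd|) = 2.6/(2.6 + 1.9) = 26/45; seller share = |εd|/(εs + |εd|) = 19/45.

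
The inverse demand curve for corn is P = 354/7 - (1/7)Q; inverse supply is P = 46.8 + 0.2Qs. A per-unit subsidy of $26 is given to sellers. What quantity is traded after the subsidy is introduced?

Pre-subsidy: 354/7 - (1/7)Q = 46.8 + 0.2Q gives Q* = 11 and P* = 49.
With the subsidy, sellers receive Ps = Pb + 26 for each unit, where Pb is the price buyers pay.
On the curves, Pb = 354/7 - (1/7)Q and Ps = 46.8 + 0.2Q; the wedge Ps − Pb = 26 gives 46.8 + 0.2Q − (354/7 - (1/7)Q) = 26, so Q' = 521/6.
Then Pb = 354/7 − (1/7)·(521/6) = 229/6 and Ps = 46.8 + 0.2·(521/6) = 385/6.

Q' = 521/6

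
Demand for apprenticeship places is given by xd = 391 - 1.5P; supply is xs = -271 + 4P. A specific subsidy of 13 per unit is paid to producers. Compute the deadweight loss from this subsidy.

Pre-subsidy: 391 - 1.5P = -271 + 4P gives P* = 1324/11, x* = 2315/11.
With the subsidy, sellers receive Ps = Pb + 13 for each unit, where Pb is the price buyers pay.
Supply in terms of Pb becomes xs = -271 + 4(Pb + 13) = -219 + 4Pb. Setting this equal to demand: 391 - 1.5Pb = -219 + 4Pb, so Pb = 1220/11.
Sellers receive Ps = 1220/11 + 13 = 1363/11; x' = 391 − 1.5·(1220/11) = 2471/11.
The subsidy expands output by 2471/11 − 2315/11 = 156/11 past the efficient level; on those units the gap between marginal cost and willingness to pay runs from 0 up to 13.
DWL = ½ × 13 × 156/11 = 1014/11.

Deadweight loss = 1014/11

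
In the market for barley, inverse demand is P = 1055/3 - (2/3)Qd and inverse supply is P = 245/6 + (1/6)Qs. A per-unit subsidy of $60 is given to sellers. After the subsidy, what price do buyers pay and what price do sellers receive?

Pre-subsidy: 1055/3 - (2/3)Q = 245/6 + (1/6)Q gives Q* = 373 and P* = 103.
With the subsidy, sellers receive Ps = Pb + 60 for each unit, where Pb is the price buyers pay.
On the curves, Pb = 1055/3 - (2/3)Q and Ps = 245/6 + (1/6)Q; the wedge Ps − Pb = 60 gives 245/6 + (1/6)Q − (1055/3 - (2/3)Q) = 60, so Q' = 445.
Then Pb = 1055/3 − (2/3)·445 = 55 and Ps = 245/6 + (1/6)·445 = 115.

Buyers pay $55; sellers receive $115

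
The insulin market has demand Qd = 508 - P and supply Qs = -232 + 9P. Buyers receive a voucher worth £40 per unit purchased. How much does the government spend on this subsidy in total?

Government cost = £18800

Pre-subsidy: 508 - P = -232 + 9P gives P* = 74, Q* = 434.
With the rebate, buyers effectively pay Pb = Ps − 40, where Ps is the price sellers receive.
Demand in terms of Ps becomes Qd = 508 − 1(Ps − 40) = 548 - Ps. Setting this equal to supply: 548 - Ps = -232 + 9Ps, so Ps = 78.
Buyers pay Pb = 78 − 40 = 38; Q' = -232 + 9·78 = 470.
Government outlay = subsidy × quantity = 40 × 470 = 18800.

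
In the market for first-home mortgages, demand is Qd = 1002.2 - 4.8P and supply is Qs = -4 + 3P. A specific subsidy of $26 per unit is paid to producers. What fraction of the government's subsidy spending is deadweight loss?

Pre-subsidy: 1002.2 - 4.8P = -4 + 3P gives P* = 129, Q* = 383.
With the subsidy, sellers receive Ps = Pb + 26 for each unit, where Pb is the price buyers pay.
Supply in terms of Pb becomes Qs = -4 + 3(Pb + 26) = 74 + 3Pb. Setting this equal to demand: 1002.2 - 4.8Pb = 74 + 3Pb, so Pb = 119.
Sellers receive Ps = 119 + 26 = 145; Q' = 1002.2 − 4.8·119 = 431.
ΔCS = ½(383 + 431)(129 − 119) = 4070; ΔPS = ½(383 + 431)(145 − 129) = 6512.
Government spending = 26 × 431 = 11206.
DWL = ½ × 26 × (431 − 383) = 624; fraction = 624 / 11206 = 24/431.

DWL / government spending = 24/431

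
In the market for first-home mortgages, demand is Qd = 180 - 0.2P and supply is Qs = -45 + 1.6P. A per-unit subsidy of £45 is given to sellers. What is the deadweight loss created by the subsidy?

Deadweight loss = £180

Pre-subsidy: 180 - 0.2P = -45 + 1.6P gives P* = 125, Q* = 155.
With the subsidy, sellers receive Ps = Pb + 45 for each unit, where Pb is the price buyers pay.
Supply in terms of Pb becomes Qs = -45 + 1.6(Pb + 45) = 27 + 1.6Pb. Setting this equal to demand: 180 - 0.2Pb = 27 + 1.6Pb, so Pb = 85.
Sellers receive Ps = 85 + 45 = 130; Q' = 180 − 0.2·85 = 163.
The subsidy expands output by 163 − 155 = 8 past the efficient level; on those units the gap between marginal cost and willingness to pay runs from 0 up to 45.
DWL = ½ × 45 × 8 = 180.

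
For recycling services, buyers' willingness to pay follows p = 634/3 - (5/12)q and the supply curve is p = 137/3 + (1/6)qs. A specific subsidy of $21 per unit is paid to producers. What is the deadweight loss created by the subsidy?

Pre-subsidy: 634/3 - (5/12)q = 137/3 + (1/6)q gives q* = 284 and p* = 93.
With the subsidy, sellers receive ps = pb + 21 for each unit, where pb is the price buyers pay.
On the curves, pb = 634/3 - (5/12)q and ps = 137/3 + (1/6)q; the wedge ps − pb = 21 gives 137/3 + (1/6)q − (634/3 - (5/12)q) = 21, so q' = 320.
Then pb = 634/3 − (5/12)·320 = 78 and ps = 137/3 + (1/6)·320 = 99.
The subsidy expands output by 320 − 284 = 36 past the efficient level; on those units the gap between marginal cost and willingness to pay runs from 0 up to 21.
DWL = ½ × 21 × 36 = 378.

Deadweight loss = $378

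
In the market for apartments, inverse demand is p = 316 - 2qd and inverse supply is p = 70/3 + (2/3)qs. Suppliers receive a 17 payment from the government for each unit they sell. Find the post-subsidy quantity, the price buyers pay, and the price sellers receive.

q' = 116.125; buyers pay 83.75; sellers receive 100.75

Pre-subsidy: 316 - 2q = 70/3 + (2/3)q gives q* = 109.75 and p* = 96.5.
With the subsidy, sellers receive ps = pb + 17 for each unit, where pb is the price buyers pay.
On the curves, pb = 316 - 2q and ps = 70/3 + (2/3)q; the wedge ps − pb = 17 gives 70/3 + (2/3)q − (316 - 2q) = 17, so q' = 116.125.
Then pb = 316 − 2·116.125 = 83.75 and ps = 70/3 + (2/3)·116.125 = 100.75.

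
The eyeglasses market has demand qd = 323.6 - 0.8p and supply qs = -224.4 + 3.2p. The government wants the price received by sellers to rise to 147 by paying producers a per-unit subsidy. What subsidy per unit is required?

At a seller price of 147, quantity supplied is -224.4 + 3.2·147 = 246.
Buyers absorb 246 only when they pay pb with 323.6 − 0.8·pb = 246, i.e. pb = 97.
s = ps − pb = 147 − 97 = 50.

Required subsidy s = 50 per unit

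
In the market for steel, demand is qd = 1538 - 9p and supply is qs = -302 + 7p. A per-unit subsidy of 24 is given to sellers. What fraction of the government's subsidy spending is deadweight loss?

DWL / government spending = 189/2390

Pre-subsidy: 1538 - 9p = -302 + 7p gives p* = 115, q* = 503.
With the subsidy, sellers receive ps = pb + 24 for each unit, where pb is the price buyers pay.
Supply in terms of pb becomes qs = -302 + 7(pb + 24) = -134 + 7pb. Setting this equal to demand: 1538 - 9pb = -134 + 7pb, so pb = 104.5.
Sellers receive ps = 104.5 + 24 = 128.5; q' = 1538 − 9·104.5 = 597.5.
ΔCS = ½(503 + 597.5)(115 − 104.5) = 5777.625; ΔPS = ½(503 + 597.5)(128.5 − 115) = 7428.375.
Government spending = 24 × 597.5 = 14340.
DWL = ½ × 24 × (597.5 − 503) = 1134; fraction = 1134 / 14340 = 189/2390.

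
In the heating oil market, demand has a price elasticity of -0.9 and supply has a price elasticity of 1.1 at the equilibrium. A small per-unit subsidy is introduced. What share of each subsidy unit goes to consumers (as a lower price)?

Consumer share = 0.55

For a small subsidy around the equilibrium, the benefit split depends on the relative slopes, which at a point are proportional to the elasticities.
Buyer share = εs/(εs + |εd|) = 1.1/(1.1 + 0.9) = 0.55; seller share = |εd|/(εs + |εd|) = 0.45.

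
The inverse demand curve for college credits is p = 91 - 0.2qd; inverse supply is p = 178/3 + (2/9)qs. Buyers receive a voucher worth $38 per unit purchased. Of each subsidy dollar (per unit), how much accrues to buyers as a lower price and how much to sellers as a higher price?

Pre-subsidy: 91 - 0.2q = 178/3 + (2/9)q gives q* = 75 and p* = 76.
With the rebate, buyers effectively pay pb = ps − 38, where ps is the price sellers receive.
On the curves, pb = 91 - 0.2q and ps = 178/3 + (2/9)q; the wedge ps − pb = 38 gives 178/3 + (2/9)q − (91 - 0.2q) = 38, so q' = 165.
Then pb = 91 − 0.2·165 = 58 and ps = 178/3 + (2/9)·165 = 96.
Buyers' price falls by p* − pb = 76 − 58 = 18; sellers' price rises by ps − p* = 96 − 76 = 20.

Buyers gain $18 per unit; sellers gain $20 per unit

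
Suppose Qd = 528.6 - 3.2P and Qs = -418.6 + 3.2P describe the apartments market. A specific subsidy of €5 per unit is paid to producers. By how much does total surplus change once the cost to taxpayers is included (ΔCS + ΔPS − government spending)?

Pre-subsidy: 528.6 - 3.2P = -418.6 + 3.2P gives P* = 148, Q* = 55.
With the subsidy, sellers receive Ps = Pb + 5 for each unit, where Pb is the price buyers pay.
Supply in terms of Pb becomes Qs = -418.6 + 3.2(Pb + 5) = -402.6 + 3.2Pb. Setting this equal to demand: 528.6 - 3.2Pb = -402.6 + 3.2Pb, so Pb = 145.5.
Sellers receive Ps = 145.5 + 5 = 150.5; Q' = 528.6 − 3.2·145.5 = 63.
ΔCS = ½(55 + 63)(148 − 145.5) = 147.5; ΔPS = ½(55 + 63)(150.5 − 148) = 147.5.
Government spending = 5 × 63 = 315.
Net change = 147.5 + 147.5 − 315 = -20. The loss equals the DWL triangle ½·5·8.

Net change in total surplus = -€20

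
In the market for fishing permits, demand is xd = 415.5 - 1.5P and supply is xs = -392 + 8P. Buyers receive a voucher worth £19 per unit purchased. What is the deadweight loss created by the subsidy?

Deadweight loss = £228

Pre-subsidy: 415.5 - 1.5P = -392 + 8P gives P* = 85, x* = 288.
With the rebate, buyers effectively pay Pb = Ps − 19, where Ps is the price sellers receive.
Demand in terms of Ps becomes xd = 415.5 − 1.5(Ps − 19) = 444 - 1.5Ps. Setting this equal to supply: 444 - 1.5Ps = -392 + 8Ps, so Ps = 88.
Buyers pay Pb = 88 − 19 = 69; x' = -392 + 8·88 = 312.
The subsidy expands output by 312 − 288 = 24 past the efficient level; on those units the gap between marginal cost and willingness to pay runs from 0 up to 19.
DWL = ½ × 19 × 24 = 228.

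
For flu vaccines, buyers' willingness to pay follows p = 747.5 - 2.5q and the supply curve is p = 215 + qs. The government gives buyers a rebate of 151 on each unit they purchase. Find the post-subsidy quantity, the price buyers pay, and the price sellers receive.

Pre-subsidy: 747.5 - 2.5q = 215 + q gives q* = 1065/7 and p* = 2570/7.
With the rebate, buyers effectively pay pb = ps − 151, where ps is the price sellers receive.
On the curves, pb = 747.5 - 2.5q and ps = 215 + q; the wedge ps − pb = 151 gives 215 + q − (747.5 - 2.5q) = 151, so q' = 1367/7.
Then pb = 747.5 − 2.5·(1367/7) = 1815/7 and ps = 215 + 1·(1367/7) = 2872/7.

q' = 1367/7; buyers pay 1815/7; sellers receive 2872/7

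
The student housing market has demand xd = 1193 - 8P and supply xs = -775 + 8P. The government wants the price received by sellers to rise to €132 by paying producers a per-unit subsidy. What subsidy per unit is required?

Required subsidy s = €18 per unit

At a seller price of 132, quantity supplied is -775 + 8·132 = 281.
Buyers absorb 281 only when they pay Pb with 1193 − 8·Pb = 281, i.e. Pb = 114.
s = Ps − Pb = 132 − 114 = 18.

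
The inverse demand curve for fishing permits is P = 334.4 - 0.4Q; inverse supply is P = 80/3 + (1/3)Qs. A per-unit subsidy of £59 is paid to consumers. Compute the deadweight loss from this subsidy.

Pre-subsidy: 334.4 - 0.4Q = 80/3 + (1/3)Q gives Q* = 4616/11 and P* = 1832/11.
With the rebate, buyers effectively pay Pb = Ps − 59, where Ps is the price sellers receive.
On the curves, Pb = 334.4 - 0.4Q and Ps = 80/3 + (1/3)Q; the wedge Ps − Pb = 59 gives 80/3 + (1/3)Q − (334.4 - 0.4Q) = 59, so Q' = 5501/11.
Then Pb = 334.4 − 0.4·(5501/11) = 1478/11 and Ps = 80/3 + (1/3)·(5501/11) = 2127/11.
The subsidy expands output by 5501/11 − 4616/11 = 885/11 past the efficient level; on those units the gap between marginal cost and willingness to pay runs from 0 up to 59.
DWL = ½ × 59 × 885/11 = 52215/22.

Deadweight loss = 52215/22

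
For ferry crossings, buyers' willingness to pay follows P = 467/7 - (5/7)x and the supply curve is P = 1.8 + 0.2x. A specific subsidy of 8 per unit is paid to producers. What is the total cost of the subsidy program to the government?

Government cost = 638

Pre-subsidy: 467/7 - (5/7)x = 1.8 + 0.2x gives x* = 71 and P* = 16.
With the subsidy, sellers receive Ps = Pb + 8 for each unit, where Pb is the price buyers pay.
On the curves, Pb = 467/7 - (5/7)x and Ps = 1.8 + 0.2x; the wedge Ps − Pb = 8 gives 1.8 + 0.2x − (467/7 - (5/7)x) = 8, so x' = 79.75.
Then Pb = 467/7 − (5/7)·79.75 = 9.75 and Ps = 1.8 + 0.2·79.75 = 17.75.
Government outlay = subsidy × quantity = 8 × 79.75 = 638.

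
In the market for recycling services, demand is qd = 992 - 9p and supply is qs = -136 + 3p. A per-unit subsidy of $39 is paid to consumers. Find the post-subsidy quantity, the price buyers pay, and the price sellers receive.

Pre-subsidy: 992 - 9p = -136 + 3p gives p* = 94, q* = 146.
With the rebate, buyers effectively pay pb = ps − 39, where ps is the price sellers receive.
Demand in terms of ps becomes qd = 992 − 9(ps − 39) = 1343 - 9ps. Setting this equal to supply: 1343 - 9ps = -136 + 3ps, so ps = 123.25.
Buyers pay pb = 123.25 − 39 = 84.25; q' = -136 + 3·123.25 = 233.75.

q' = 233.75; buyers pay $84.25; sellers receive $123.25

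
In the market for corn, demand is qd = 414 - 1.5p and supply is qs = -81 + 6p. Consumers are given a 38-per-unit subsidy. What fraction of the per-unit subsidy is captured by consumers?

Consumer share = 0.8

Pre-subsidy: 414 - 1.5p = -81 + 6p gives p* = 66, q* = 315.
With the rebate, buyers effectively pay pb = ps − 38, where ps is the price sellers receive.
Demand in terms of ps becomes qd = 414 − 1.5(ps − 38) = 471 - 1.5ps. Setting this equal to supply: 471 - 1.5ps = -81 + 6ps, so ps = 73.6.
Buyers pay pb = 73.6 − 38 = 35.6; q' = -81 + 6·73.6 = 360.6.
Buyers' price falls by p* − pb = 66 − 35.6 = 30.4; sellers' price rises by ps − p* = 73.6 − 66 = 7.6.
So consumers capture 30.4/38 = 0.8 of each unit of subsidy.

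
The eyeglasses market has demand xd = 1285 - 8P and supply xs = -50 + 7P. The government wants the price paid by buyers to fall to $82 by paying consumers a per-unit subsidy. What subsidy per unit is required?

Required subsidy s = $15 per unit

At a buyer price of 82, quantity demanded is 1285 − 8·82 = 629.
Sellers supply 629 only when they receive Ps with -50 + 7·Ps = 629, i.e. Ps = 97.
s = Ps − Pb = 97 − 82 = 15.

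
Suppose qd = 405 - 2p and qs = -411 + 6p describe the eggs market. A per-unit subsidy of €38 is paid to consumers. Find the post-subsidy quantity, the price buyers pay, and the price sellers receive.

q' = 258; buyers pay €73.5; sellers receive €111.5

Pre-subsidy: 405 - 2p = -411 + 6p gives p* = 102, q* = 201.
With the rebate, buyers effectively pay pb = ps − 38, where ps is the price sellers receive.
Demand in terms of ps becomes qd = 405 − 2(ps − 38) = 481 - 2ps. Setting this equal to supply: 481 - 2ps = -411 + 6ps, so ps = 111.5.
Buyers pay pb = 111.5 − 38 = 73.5; q' = -411 + 6·111.5 = 258.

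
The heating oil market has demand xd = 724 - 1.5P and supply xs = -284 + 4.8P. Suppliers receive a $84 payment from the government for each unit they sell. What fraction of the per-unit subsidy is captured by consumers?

Pre-subsidy: 724 - 1.5P = -284 + 4.8P gives P* = 160, x* = 484.
With the subsidy, sellers receive Ps = Pb + 84 for each unit, where Pb is the price buyers pay.
Supply in terms of Pb becomes xs = -284 + 4.8(Pb + 84) = 119.2 + 4.8Pb. Setting this equal to demand: 724 - 1.5Pb = 119.2 + 4.8Pb, so Pb = 96.
Sellers receive Ps = 96 + 84 = 180; x' = 724 − 1.5·96 = 580.
Buyers' price falls by P* − Pb = 160 − 96 = 64; sellers' price rises by Ps − P* = 180 − 160 = 20.
So consumers capture 64/84 = 16/21 of each unit of subsidy.

Consumer share = 16/21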